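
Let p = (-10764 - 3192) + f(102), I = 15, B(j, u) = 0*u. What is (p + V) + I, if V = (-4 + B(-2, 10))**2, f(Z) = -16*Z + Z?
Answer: -15455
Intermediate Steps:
B(j, u) = 0
f(Z) = -15*Z
p = -15486 (p = (-10764 - 3192) - 15*102 = -13956 - 1530 = -15486)
V = 16 (V = (-4 + 0)**2 = (-4)**2 = 16)
(p + V) + I = (-15486 + 16) + 15 = -15470 + 15 = -15455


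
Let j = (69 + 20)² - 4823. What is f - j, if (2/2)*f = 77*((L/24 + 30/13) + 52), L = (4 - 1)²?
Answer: 115707/104 ≈ 1112.6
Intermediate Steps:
L = 9 (L = 3² = 9)
j = 3098 (j = 89² - 4823 = 7921 - 4823 = 3098)
f = 437899/104 (f = 77*((9/24 + 30/13) + 52) = 77*((9*(1/24) + 30*(1/13)) + 52) = 77*((3/8 + 30/13) + 52) = 77*(279/104 + 52) = 77*(5687/104) = 437899/104 ≈ 4210.6)
f - j = 437899/104 - 1*3098 = 437899/104 - 3098 = 115707/104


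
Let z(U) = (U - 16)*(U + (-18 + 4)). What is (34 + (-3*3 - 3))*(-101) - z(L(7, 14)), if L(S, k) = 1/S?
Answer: -119645/49 ≈ -2441.7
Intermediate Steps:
z(U) = (-16 + U)*(-14 + U) (z(U) = (-16 + U)*(U - 14) = (-16 + U)*(-14 + U))
(34 + (-3*3 - 3))*(-101) - z(L(7, 14)) = (34 + (-3*3 - 3))*(-101) - (224 + (1/7)² - 30/7) = (34 + (-9 - 3))*(-101) - (224 + (⅐)² - 30*⅐) = (34 - 12)*(-101) - (224 + 1/49 - 30/7) = 22*(-101) - 1*10767/49 = -2222 - 10767/49 = -119645/49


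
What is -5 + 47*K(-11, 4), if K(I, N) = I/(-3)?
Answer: 502/3 ≈ 167.33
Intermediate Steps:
K(I, N) = -I/3 (K(I, N) = I*(-⅓) = -I/3)
-5 + 47*K(-11, 4) = -5 + 47*(-⅓*(-11)) = -5 + 47*(11/3) = -5 + 517/3 = 502/3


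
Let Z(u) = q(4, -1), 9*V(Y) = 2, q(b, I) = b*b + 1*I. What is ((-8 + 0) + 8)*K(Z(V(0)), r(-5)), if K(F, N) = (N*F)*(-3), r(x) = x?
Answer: 0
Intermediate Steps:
q(b, I) = I + b² (q(b, I) = b² + I = I + b²)
V(Y) = 2/9 (V(Y) = (⅑)*2 = 2/9)
Z(u) = 15 (Z(u) = -1 + 4² = -1 + 16 = 15)
K(F, N) = -3*F*N (K(F, N) = (F*N)*(-3) = -3*F*N)
((-8 + 0) + 8)*K(Z(V(0)), r(-5)) = ((-8 + 0) + 8)*(-3*15*(-5)) = (-8 + 8)*225 = 0*225 = 0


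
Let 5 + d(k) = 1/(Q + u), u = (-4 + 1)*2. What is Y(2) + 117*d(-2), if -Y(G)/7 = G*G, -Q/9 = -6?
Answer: -9769/16 ≈ -610.56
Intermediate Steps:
Q = 54 (Q = -9*(-6) = 54)
Y(G) = -7*G² (Y(G) = -7*G*G = -7*G²)
u = -6 (u = -3*2 = -6)
d(k) = -239/48 (d(k) = -5 + 1/(54 - 6) = -5 + 1/48 = -239/48)
Y(2) + 117*d(-2) = -7*2² + 117*(-239/48) = -7*4 - 9321/16 = -28 - 9321/16 = -9769/16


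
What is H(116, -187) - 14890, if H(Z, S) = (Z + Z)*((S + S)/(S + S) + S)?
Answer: -58042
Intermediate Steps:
H(Z, S) = 2*Z*(1 + S) (H(Z, S) = (2*Z)*((2*S)/((2*S)) + S) = (2*Z)*((2*S)*(1/(2*S)) + S) = (2*Z)*(1 + S) = 2*Z*(1 + S))
H(116, -187) - 14890 = 2*116*(1 - 187) - 14890 = 2*116*(-186) - 14890 = -43152 - 14890 = -58042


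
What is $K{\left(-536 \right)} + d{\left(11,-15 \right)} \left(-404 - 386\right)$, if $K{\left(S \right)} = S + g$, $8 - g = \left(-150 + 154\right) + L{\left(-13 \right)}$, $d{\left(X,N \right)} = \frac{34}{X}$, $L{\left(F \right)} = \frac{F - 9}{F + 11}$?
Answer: $- \frac{32833}{11} \approx -2984.8$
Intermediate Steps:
$L{\left(F \right)} = \frac{-9 + F}{11 + F}$
$g = -7$ ($g = 8 - \left(\left(-150 + 154\right) + \frac{-9 - 13}{11 - 13}\right) = 8 - \left(4 + \frac{1}{-2} \left(-22\right)\right) = 8 - \left(4 - -11\right) = 8 - \left(4 + 11\right) = 8 - 15 = -7$)
$K{\left(S \right)} = -7 + S$ ($K{\left(S \right)} = S - 7 = -7 + S$)
$K{\left(-536 \right)} + d{\left(11,-15 \right)} \left(-404 - 386\right) = \left(-7 - 536\right) + \frac{34}{11} \left(-404 - 386\right) = -543 + 34 \cdot \frac{1}{11} \left(-790\right) = -543 + \frac{34}{11} \left(-790\right) = -543 - \frac{26860}{11} = - \frac{32833}{11}$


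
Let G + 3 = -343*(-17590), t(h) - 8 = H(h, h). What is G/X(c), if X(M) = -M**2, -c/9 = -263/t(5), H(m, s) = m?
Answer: -1019639023/5602689 ≈ -181.99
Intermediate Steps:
t(h) = 8 + h
G = 6033367 (G = -3 - 343*(-17590) = -3 + 6033370 = 6033367)
c = 2367/13 (c = -(-2367)/(8 + 5) = -(-2367)/13 = -9*(-263/13) = 2367/13 ≈ 182.08)
G/X(c) = 6033367/((-(2367/13)**2)) = 6033367/((-1*5602689/169)) = 6033367/(-5602689/169) = 6033367*(-169/5602689) = -1019639023/5602689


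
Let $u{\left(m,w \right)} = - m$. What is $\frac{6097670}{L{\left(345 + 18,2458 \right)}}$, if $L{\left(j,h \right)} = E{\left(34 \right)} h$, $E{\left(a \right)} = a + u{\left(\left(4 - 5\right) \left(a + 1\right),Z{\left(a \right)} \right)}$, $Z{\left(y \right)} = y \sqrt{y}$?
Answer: $\frac{3048835}{84801} \approx 35.953$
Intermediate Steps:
$Z{\left(y \right)} = y^{\frac{3}{2}}$
$E{\left(a \right)} = 1 + 2 a$ ($E{\left(a \right)} = a - \left(4 - 5\right) \left(a + 1\right) = a - - (1 + a) = a - \left(-1 - a\right) = a + \left(1 + a\right) = 1 + 2 a$)
$L{\left(j,h \right)} = 69 h$ ($L{\left(j,h \right)} = \left(1 + 2 \cdot 34\right) h = \left(1 + 68\right) h = 69 h$)
$\frac{6097670}{L{\left(345 + 18,2458 \right)}} = \frac{6097670}{69 \cdot 2458} = \frac{6097670}{169602} = 6097670 \cdot \frac{1}{169602} = \frac{3048835}{84801}$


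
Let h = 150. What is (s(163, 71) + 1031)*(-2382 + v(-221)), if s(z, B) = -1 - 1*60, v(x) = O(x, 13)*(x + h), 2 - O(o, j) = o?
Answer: -17668550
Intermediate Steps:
O(o, j) = 2 - o
v(x) = (2 - x)*(150 + x) (v(x) = (2 - x)*(x + 150) = (2 - x)*(150 + x))
s(z, B) = -61 (s(z, B) = -1 - 60 = -61)
(s(163, 71) + 1031)*(-2382 + v(-221)) = (-61 + 1031)*(-2382 - (-2 - 221)*(150 - 221)) = 970*(-2382 - 1*(-223)*(-71)) = 970*(-2382 - 15833) = 970*(-18215) = -17668550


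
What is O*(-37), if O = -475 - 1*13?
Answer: 18056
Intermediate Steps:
O = -488 (O = -475 - 13 = -488)
O*(-37) = -488*(-37) = 18056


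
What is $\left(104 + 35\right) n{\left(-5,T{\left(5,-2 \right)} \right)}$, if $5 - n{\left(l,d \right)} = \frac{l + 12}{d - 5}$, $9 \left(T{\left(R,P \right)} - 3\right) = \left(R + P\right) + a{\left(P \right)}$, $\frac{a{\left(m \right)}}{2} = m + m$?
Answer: $\frac{24742}{23} \approx 1075.7$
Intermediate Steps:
$a{\left(m \right)} = 4 m$ ($a{\left(m \right)} = 2 \left(m + m\right) = 2 \cdot 2 m = 4 m$)
$T{\left(R,P \right)} = 3 + \frac{R}{9} + \frac{5 P}{9}$ ($T{\left(R,P \right)} = 3 + \frac{\left(R + P\right) + 4 P}{9} = 3 + \frac{\left(P + R\right) + 4 P}{9} = 3 + \frac{R + 5 P}{9} = 3 + \left(\frac{R}{9} + \frac{5 P}{9}\right) = 3 + \frac{R}{9} + \frac{5 P}{9}$)
$n{\left(l,d \right)} = 5 - \frac{12 + l}{-5 + d}$ ($n{\left(l,d \right)} = 5 - \frac{l + 12}{d - 5} = 5 - \frac{12 + l}{-5 + d}$)
$\left(104 + 35\right) n{\left(-5,T{\left(5,-2 \right)} \right)} = \left(104 + 35\right) \frac{-37 - -5 + 5 \left(3 + \frac{1}{9} \cdot 5 + \frac{5}{9} \left(-2\right)\right)}{-5 + \left(3 + \frac{1}{9} \cdot 5 + \frac{5}{9} \left(-2\right)\right)} = 139 \frac{-37 + 5 + 5 \left(3 + \frac{5}{9} - \frac{10}{9}\right)}{-5 + \left(3 + \frac{5}{9} - \frac{10}{9}\right)} = 139 \frac{-37 + 5 + 5 \cdot \frac{22}{9}}{-5 + \frac{22}{9}} = 139 \frac{-37 + 5 + \frac{110}{9}}{- \frac{23}{9}} = 139 \left(\left(- \frac{9}{23}\right) \left(- \frac{178}{9}\right)\right) = 139 \cdot \frac{178}{23} = \frac{24742}{23}$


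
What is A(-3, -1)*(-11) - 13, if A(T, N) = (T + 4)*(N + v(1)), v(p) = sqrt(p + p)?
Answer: -2 - 11*sqrt(2) ≈ -17.556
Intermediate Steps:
v(p) = sqrt(2)*sqrt(p) (v(p) = sqrt(2*p) = sqrt(2)*sqrt(p))
A(T, N) = (4 + T)*(N + sqrt(2)) (A(T, N) = (T + 4)*(N + sqrt(2)*sqrt(1)) = (4 + T)*(N + sqrt(2)*1) = (4 + T)*(N + sqrt(2)))
A(-3, -1)*(-11) - 13 = (4*(-1) + 4*sqrt(2) - 1*(-3) - 3*sqrt(2))*(-11) - 13 = (-4 + 4*sqrt(2) + 3 - 3*sqrt(2))*(-11) - 13 = (-1 + sqrt(2))*(-11) - 13 = (11 - 11*sqrt(2)) - 13 = -2 - 11*sqrt(2)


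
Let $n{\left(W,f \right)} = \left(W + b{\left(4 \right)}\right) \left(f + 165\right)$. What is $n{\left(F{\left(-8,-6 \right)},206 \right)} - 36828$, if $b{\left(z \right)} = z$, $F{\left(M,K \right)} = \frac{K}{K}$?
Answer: $-34973$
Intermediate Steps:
$F{\left(M,K \right)} = 1$
$n{\left(W,f \right)} = \left(4 + W\right) \left(165 + f\right)$ ($n{\left(W,f \right)} = \left(W + 4\right) \left(f + 165\right) = \left(4 + W\right) \left(165 + f\right)$)
$n{\left(F{\left(-8,-6 \right)},206 \right)} - 36828 = \left(660 + 4 \cdot 206 + 165 \cdot 1 + 1 \cdot 206\right) - 36828 = \left(660 + 824 + 165 + 206\right) - 36828 = 1855 - 36828 = -34973$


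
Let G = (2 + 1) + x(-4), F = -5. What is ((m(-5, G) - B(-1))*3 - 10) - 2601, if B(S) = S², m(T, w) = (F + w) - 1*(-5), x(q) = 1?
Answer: -2602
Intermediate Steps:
G = 4 (G = (2 + 1) + 1 = 3 + 1 = 4)
m(T, w) = w (m(T, w) = (-5 + w) - 1*(-5) = (-5 + w) + 5 = w)
((m(-5, G) - B(-1))*3 - 10) - 2601 = ((4 - 1*(-1)²)*3 - 10) - 2601 = ((4 - 1*1)*3 - 10) - 2601 = ((4 - 1)*3 - 10) - 2601 = (3*3 - 10) - 2601 = (9 - 10) - 2601 = -1 - 2601 = -2602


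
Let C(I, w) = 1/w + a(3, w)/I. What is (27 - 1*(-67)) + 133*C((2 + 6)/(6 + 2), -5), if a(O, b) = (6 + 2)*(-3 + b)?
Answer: -42223/5 ≈ -8444.6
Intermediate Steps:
a(O, b) = -24 + 8*b (a(O, b) = 8*(-3 + b) = -24 + 8*b)
C(I, w) = 1/w + (-24 + 8*w)/I
(27 - 1*(-67)) + 133*C((2 + 6)/(6 + 2), -5) = (27 - 1*(-67)) + 133*(((2 + 6)/(6 + 2) + 8*(-5)*(-3 - 5))/(((2 + 6)/(6 + 2))*(-5))) = (27 + 67) + 133*(-1/5*(8/8 + 8*(-5)*(-8))/(8/8)) = 94 + 133*(-1/5*(8*(1/8) + 320)/(8*(1/8))) = 94 + 133*(-1/5*(1 + 320)/1) = 94 + 133*(1*(-1/5)*321) = 94 + 133*(-321/5) = 94 - 42693/5 = -42223/5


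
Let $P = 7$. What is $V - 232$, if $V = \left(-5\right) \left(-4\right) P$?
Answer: $-92$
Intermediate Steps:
$V = 140$ ($V = \left(-5\right) \left(-4\right) 7 = 20 \cdot 7 = 140$)
$V - 232 = 140 - 232 = -92$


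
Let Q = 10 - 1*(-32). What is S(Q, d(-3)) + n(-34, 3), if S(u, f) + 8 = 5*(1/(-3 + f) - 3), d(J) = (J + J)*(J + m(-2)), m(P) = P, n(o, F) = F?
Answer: -535/27 ≈ -19.815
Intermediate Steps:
d(J) = 2*J*(-2 + J) (d(J) = (J + J)*(J - 2) = (2*J)*(-2 + J) = 2*J*(-2 + J))
Q = 42 (Q = 10 + 32 = 42)
S(u, f) = -23 + 5/(-3 + f) (S(u, f) = -8 + 5*(1/(-3 + f) - 3) = -8 + 5*(-3 + 1/(-3 + f)) = -8 + (-15 + 5/(-3 + f)) = -23 + 5/(-3 + f))
S(Q, d(-3)) + n(-34, 3) = (74 - 46*(-3)*(-2 - 3))/(-3 + 2*(-3)*(-2 - 3)) + 3 = (74 - 46*(-3)*(-5))/(-3 + 2*(-3)*(-5)) + 3 = (74 - 23*30)/(-3 + 30) + 3 = (74 - 690)/27 + 3 = (1/27)*(-616) + 3 = -616/27 + 3 = -535/27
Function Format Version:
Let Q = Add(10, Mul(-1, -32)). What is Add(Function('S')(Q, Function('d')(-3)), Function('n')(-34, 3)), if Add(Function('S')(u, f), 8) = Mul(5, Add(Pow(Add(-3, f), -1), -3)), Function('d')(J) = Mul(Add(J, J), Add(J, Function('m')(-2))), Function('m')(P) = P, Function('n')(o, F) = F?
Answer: Rational(-535, 27) ≈ -19.815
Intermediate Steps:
Function('d')(J) = Mul(2, J, Add(-2, J)) (Function('d')(J) = Mul(Add(J, J), Add(J, -2)) = Mul(Mul(2, J), Add(-2, J)) = Mul(2, J, Add(-2, J)))
Q = 42 (Q = Add(10, 32) = 42)
Function('S')(u, f) = Add(-23, Mul(5, Pow(Add(-3, f), -1))) (Function('S')(u, f) = Add(-8, Mul(5, Add(Pow(Add(-3, f), -1), -3))) = Add(-8, Mul(5, Add(-3, Pow(Add(-3, f), -1)))) = Add(-8, Add(-15, Mul(5, Pow(Add(-3, f), -1)))) = Add(-23, Mul(5, Pow(Add(-3, f), -1))))
Add(Function('S')(Q, Function('d')(-3)), Function('n')(-34, 3)) = Add(Mul(Pow(Add(-3, Mul(2, -3, Add(-2, -3))), -1), Add(74, Mul(-23, Mul(2, -3, Add(-2, -3))))), 3) = Add(Mul(Pow(Add(-3, Mul(2, -3, -5)), -1), Add(74, Mul(-23, Mul(2, -3, -5)))), 3) = Add(Mul(Pow(Add(-3, 30), -1), Add(74, Mul(-23, 30))), 3) = Add(Mul(Pow(27, -1), Add(74, -690)), 3) = Add(Mul(Rational(1, 27), -616), 3) = Add(Rational(-616, 27), 3) = Rational(-535, 27)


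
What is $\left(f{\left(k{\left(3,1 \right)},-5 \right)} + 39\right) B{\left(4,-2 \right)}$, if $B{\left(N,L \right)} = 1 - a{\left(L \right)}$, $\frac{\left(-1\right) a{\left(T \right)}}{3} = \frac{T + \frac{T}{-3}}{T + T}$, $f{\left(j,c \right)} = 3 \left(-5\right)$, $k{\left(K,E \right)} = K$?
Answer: $48$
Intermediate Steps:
$f{\left(j,c \right)} = -15$
$a{\left(T \right)} = -1$ ($a{\left(T \right)} = - 3 \frac{T + \frac{T}{-3}}{T + T} = - 3 \frac{T + T \left(- \frac{1}{3}\right)}{2 T} = - 3 \left(T - \frac{T}{3}\right) \frac{1}{2 T} = - 3 \frac{2 T}{3} \frac{1}{2 T} = \left(-3\right) \frac{1}{3} = -1$)
$B{\left(N,L \right)} = 2$ ($B{\left(N,L \right)} = 1 - -1 = 1 + 1 = 2$)
$\left(f{\left(k{\left(3,1 \right)},-5 \right)} + 39\right) B{\left(4,-2 \right)} = \left(-15 + 39\right) 2 = 24 \cdot 2 = 48$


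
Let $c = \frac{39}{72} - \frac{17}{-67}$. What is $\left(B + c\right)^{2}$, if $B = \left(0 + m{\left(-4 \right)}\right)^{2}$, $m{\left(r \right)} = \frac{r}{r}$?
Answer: $\frac{8334769}{2585664} \approx 3.2235$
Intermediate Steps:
$m{\left(r \right)} = 1$
$c = \frac{1279}{1608}$ ($c = 39 \cdot \frac{1}{72} - - \frac{17}{67} = \frac{13}{24} + \frac{17}{67} = \frac{1279}{1608} \approx 0.7954$)
$B = 1$ ($B = \left(0 + 1\right)^{2} = 1^{2} = 1$)
$\left(B + c\right)^{2} = \left(1 + \frac{1279}{1608}\right)^{2} = \left(\frac{2887}{1608}\right)^{2} = \frac{8334769}{2585664}$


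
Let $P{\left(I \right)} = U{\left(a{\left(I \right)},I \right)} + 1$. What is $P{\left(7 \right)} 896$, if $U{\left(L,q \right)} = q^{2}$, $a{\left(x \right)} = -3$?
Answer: $44800$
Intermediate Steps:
$P{\left(I \right)} = 1 + I^{2}$ ($P{\left(I \right)} = I^{2} + 1 = 1 + I^{2}$)
$P{\left(7 \right)} 896 = \left(1 + 7^{2}\right) 896 = \left(1 + 49\right) 896 = 50 \cdot 896 = 44800$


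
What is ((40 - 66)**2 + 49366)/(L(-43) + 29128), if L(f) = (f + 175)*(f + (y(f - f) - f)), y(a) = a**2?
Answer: 25021/14564 ≈ 1.7180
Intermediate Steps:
L(f) = 0 (L(f) = (f + 175)*(f + ((f - f)**2 - f)) = (175 + f)*(f + (0**2 - f)) = (175 + f)*(f + (0 - f)) = (175 + f)*(f - f) = (175 + f)*0 = 0)
((40 - 66)**2 + 49366)/(L(-43) + 29128) = ((40 - 66)**2 + 49366)/(0 + 29128) = ((-26)**2 + 49366)/29128 = (676 + 49366)*(1/29128) = 50042*(1/29128) = 25021/14564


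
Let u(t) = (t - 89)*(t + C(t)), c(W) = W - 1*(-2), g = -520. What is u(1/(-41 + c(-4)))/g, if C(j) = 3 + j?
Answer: 121539/240370 ≈ 0.50563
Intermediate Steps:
c(W) = 2 + W (c(W) = W + 2 = 2 + W)
u(t) = (-89 + t)*(3 + 2*t) (u(t) = (t - 89)*(t + (3 + t)) = (-89 + t)*(3 + 2*t))
u(1/(-41 + c(-4)))/g = (-267 - 175/(-41 + (2 - 4)) + 2*(1/(-41 + (2 - 4)))²)/(-520) = (-267 - 175/(-41 - 2) + 2*(1/(-41 - 2))²)*(-1/520) = (-267 - 175/(-43) + 2*(1/(-43))²)*(-1/520) = (-267 - 175*(-1/43) + 2*(-1/43)²)*(-1/520) = (-267 + 175/43 + 2*(1/1849))*(-1/520) = (-267 + 175/43 + 2/1849)*(-1/520) = -486156/1849*(-1/520) = 121539/240370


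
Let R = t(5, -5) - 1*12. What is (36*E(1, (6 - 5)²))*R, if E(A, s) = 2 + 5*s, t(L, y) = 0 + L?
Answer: -1764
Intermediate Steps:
t(L, y) = L
R = -7 (R = 5 - 1*12 = 5 - 12 = -7)
(36*E(1, (6 - 5)²))*R = (36*(2 + 5*(6 - 5)²))*(-7) = (36*(2 + 5*1²))*(-7) = (36*(2 + 5*1))*(-7) = (36*(2 + 5))*(-7) = (36*7)*(-7) = 252*(-7) = -1764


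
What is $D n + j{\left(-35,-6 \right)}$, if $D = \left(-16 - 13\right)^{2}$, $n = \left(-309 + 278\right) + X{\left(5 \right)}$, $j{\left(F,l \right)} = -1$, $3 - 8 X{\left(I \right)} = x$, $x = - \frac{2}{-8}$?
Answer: $- \frac{825053}{32} \approx -25783.0$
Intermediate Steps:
$x = \frac{1}{4}$ ($x = \left(-2\right) \left(- \frac{1}{8}\right) = \frac{1}{4} \approx 0.25$)
$X{\left(I \right)} = \frac{11}{32}$ ($X{\left(I \right)} = \frac{3}{8} - \frac{1}{32} = \frac{11}{32}$)
$n = - \frac{981}{32}$ ($n = \left(-309 + 278\right) + \frac{11}{32} = -31 + \frac{11}{32} = - \frac{981}{32} \approx -30.656$)
$D = 841$ ($D = \left(-29\right)^{2} = 841$)
$D n + j{\left(-35,-6 \right)} = 841 \left(- \frac{981}{32}\right) - 1 = - \frac{825021}{32} - 1 = - \frac{825053}{32}$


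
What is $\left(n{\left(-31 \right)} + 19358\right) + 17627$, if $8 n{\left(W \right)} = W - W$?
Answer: $36985$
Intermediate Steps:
$n{\left(W \right)} = 0$ ($n{\left(W \right)} = \frac{W - W}{8} = \frac{1}{8} \cdot 0 = 0$)
$\left(n{\left(-31 \right)} + 19358\right) + 17627 = \left(0 + 19358\right) + 17627 = 19358 + 17627 = 36985$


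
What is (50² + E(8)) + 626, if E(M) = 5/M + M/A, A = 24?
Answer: 75047/24 ≈ 3127.0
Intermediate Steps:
E(M) = 5/M + M/24
(50² + E(8)) + 626 = (50² + (5/8 + (1/24)*8)) + 626 = (2500 + (5*(⅛) + ⅓)) + 626 = (2500 + (5/8 + ⅓)) + 626 = (2500 + 23/24) + 626 = 60023/24 + 626 = 75047/24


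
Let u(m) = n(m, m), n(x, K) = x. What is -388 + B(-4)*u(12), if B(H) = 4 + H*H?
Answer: -148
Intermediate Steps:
u(m) = m
B(H) = 4 + H²
-388 + B(-4)*u(12) = -388 + (4 + (-4)²)*12 = -388 + (4 + 16)*12 = -388 + 20*12 = -388 + 240 = -148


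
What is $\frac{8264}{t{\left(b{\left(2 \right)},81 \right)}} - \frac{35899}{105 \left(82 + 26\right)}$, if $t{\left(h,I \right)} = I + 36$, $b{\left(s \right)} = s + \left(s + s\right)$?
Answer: $\frac{9945953}{147420} \approx 67.467$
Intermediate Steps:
$b{\left(s \right)} = 3 s$ ($b{\left(s \right)} = s + 2 s = 3 s$)
$t{\left(h,I \right)} = 36 + I$
$\frac{8264}{t{\left(b{\left(2 \right)},81 \right)}} - \frac{35899}{105 \left(82 + 26\right)} = \frac{8264}{36 + 81} - \frac{35899}{105 \left(82 + 26\right)} = \frac{8264}{117} - \frac{35899}{105 \cdot 108} = 8264 \cdot \frac{1}{117} - \frac{35899}{11340} = \frac{8264}{117} - \frac{35899}{11340} = \frac{9945953}{147420}$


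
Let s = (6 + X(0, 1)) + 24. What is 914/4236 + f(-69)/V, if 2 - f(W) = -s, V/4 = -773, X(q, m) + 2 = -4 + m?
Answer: 677929/3274428 ≈ 0.20704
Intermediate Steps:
X(q, m) = -6 + m (X(q, m) = -2 + (-4 + m) = -6 + m)
V = -3092 (V = 4*(-773) = -3092)
s = 25 (s = (6 + (-6 + 1)) + 24 = (6 - 5) + 24 = 1 + 24 = 25)
f(W) = 27 (f(W) = 2 - (-1)*25 = 2 - 1*(-25) = 2 + 25 = 27)
914/4236 + f(-69)/V = 914/4236 + 27/(-3092) = 914*(1/4236) + 27*(-1/3092) = 457/2118 - 27/3092 = 677929/3274428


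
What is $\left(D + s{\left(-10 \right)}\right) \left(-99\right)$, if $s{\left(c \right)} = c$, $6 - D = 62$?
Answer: $6534$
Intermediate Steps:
$D = -56$ ($D = 6 - 62 = -56$)
$\left(D + s{\left(-10 \right)}\right) \left(-99\right) = \left(-56 - 10\right) \left(-99\right) = \left(-66\right) \left(-99\right) = 6534$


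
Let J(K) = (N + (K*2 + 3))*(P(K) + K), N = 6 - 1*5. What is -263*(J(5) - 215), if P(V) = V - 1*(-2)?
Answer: 12361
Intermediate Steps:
N = 1 (N = 6 - 5 = 1)
P(V) = 2 + V (P(V) = V + 2 = 2 + V)
J(K) = (2 + 2*K)*(4 + 2*K) (J(K) = (1 + (K*2 + 3))*((2 + K) + K) = (1 + (2*K + 3))*(2 + 2*K) = (1 + (3 + 2*K))*(2 + 2*K) = (4 + 2*K)*(2 + 2*K) = (2 + 2*K)*(4 + 2*K))
-263*(J(5) - 215) = -263*((8 + 4*5² + 12*5) - 215) = -263*((8 + 4*25 + 60) - 215) = -263*((8 + 100 + 60) - 215) = -263*(168 - 215) = -263*(-47) = 12361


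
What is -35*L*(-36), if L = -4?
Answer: -5040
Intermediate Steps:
-35*L*(-36) = -35*(-4)*(-36) = 140*(-36) = -5040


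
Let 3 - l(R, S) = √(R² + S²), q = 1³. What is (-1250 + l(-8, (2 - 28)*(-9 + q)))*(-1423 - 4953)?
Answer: 7950872 + 51008*√677 ≈ 9.2781e+6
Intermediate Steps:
q = 1
l(R, S) = 3 - √(R² + S²)
(-1250 + l(-8, (2 - 28)*(-9 + q)))*(-1423 - 4953) = (-1250 + (3 - √((-8)² + ((2 - 28)*(-9 + 1))²)))*(-1423 - 4953) = (-1250 + (3 - √(64 + (-26*(-8))²)))*(-6376) = (-1250 + (3 - √(64 + 208²)))*(-6376) = (-1250 + (3 - √(64 + 43264)))*(-6376) = (-1250 + (3 - √43328))*(-6376) = (-1250 + (3 - 8*√677))*(-6376) = (-1247 - 8*√677)*(-6376) = 7950872 + 51008*√677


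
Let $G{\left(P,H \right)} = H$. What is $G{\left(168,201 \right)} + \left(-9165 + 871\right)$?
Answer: $-8093$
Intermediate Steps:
$G{\left(168,201 \right)} + \left(-9165 + 871\right) = 201 + \left(-9165 + 871\right) = 201 - 8294 = -8093$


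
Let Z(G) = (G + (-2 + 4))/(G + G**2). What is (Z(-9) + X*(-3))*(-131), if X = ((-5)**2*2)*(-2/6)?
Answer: -470683/72 ≈ -6537.3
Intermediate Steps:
X = -50/3 (X = (25*2)*(-2*1/6) = 50*(-1/3) = -50/3 ≈ -16.667)
Z(G) = (2 + G)/(G + G**2) (Z(G) = (G + 2)/(G + G**2) = (2 + G)/(G + G**2))
(Z(-9) + X*(-3))*(-131) = ((2 - 9)/((-9)*(1 - 9)) - 50/3*(-3))*(-131) = (-1/9*(-7)/(-8) + 50)*(-131) = (-1/9*(-1/8)*(-7) + 50)*(-131) = (-7/72 + 50)*(-131) = (3593/72)*(-131) = -470683/72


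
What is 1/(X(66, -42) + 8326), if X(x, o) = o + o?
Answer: 1/8242 ≈ 0.00012133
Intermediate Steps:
X(x, o) = 2*o
1/(X(66, -42) + 8326) = 1/(2*(-42) + 8326) = 1/(-84 + 8326) = 1/8242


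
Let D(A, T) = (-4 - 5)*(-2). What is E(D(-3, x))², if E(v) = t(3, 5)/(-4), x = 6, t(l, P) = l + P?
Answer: 4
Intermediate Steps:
t(l, P) = P + l
D(A, T) = 18 (D(A, T) = -9*(-2) = 18)
E(v) = -2 (E(v) = (5 + 3)/(-4) = 8*(-¼) = -2)
E(D(-3, x))² = (-2)² = 4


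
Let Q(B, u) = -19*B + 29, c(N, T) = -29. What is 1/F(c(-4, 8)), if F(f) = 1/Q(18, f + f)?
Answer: -313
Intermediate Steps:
Q(B, u) = 29 - 19*B
F(f) = -1/313 (F(f) = 1/(29 - 19*18) = 1/(29 - 342) = 1/(-313) = -1/313)
1/F(c(-4, 8)) = 1/(-1/313) = -313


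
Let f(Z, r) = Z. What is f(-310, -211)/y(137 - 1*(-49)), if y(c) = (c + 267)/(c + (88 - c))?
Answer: -27280/453 ≈ -60.221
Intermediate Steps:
y(c) = 267/88 + c/88 (y(c) = (267 + c)/88 = (267 + c)*(1/88) = 267/88 + c/88)
f(-310, -211)/y(137 - 1*(-49)) = -310/(267/88 + (137 - 1*(-49))/88) = -310/(267/88 + (137 + 49)/88) = -310/(267/88 + (1/88)*186) = -310/(267/88 + 93/44) = -310/453/88 = -310*88/453 = -27280/453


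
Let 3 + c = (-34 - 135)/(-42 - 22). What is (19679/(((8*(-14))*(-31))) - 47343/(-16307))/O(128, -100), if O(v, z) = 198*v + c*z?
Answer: 485280349/1436958864901 ≈ 0.00033771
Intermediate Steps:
c = -23/64 (c = -3 + (-34 - 135)/(-42 - 22) = -3 - 169/(-64) = -3 - 169*(-1/64) = -3 + 169/64 = -23/64 ≈ -0.35938)
O(v, z) = 198*v - 23*z/64
(19679/(((8*(-14))*(-31))) - 47343/(-16307))/O(128, -100) = (19679/(((8*(-14))*(-31))) - 47343/(-16307))/(198*128 - 23/64*(-100)) = (19679/((-112*(-31))) - 47343*(-1/16307))/(25344 + 575/16) = (19679/3472 + 47343/16307)/(406079/16) = (19679*(1/3472) + 47343/16307)*(16/406079) = (19679/3472 + 47343/16307)*(16/406079) = (485280349/56617904)*(16/406079) = 485280349/1436958864901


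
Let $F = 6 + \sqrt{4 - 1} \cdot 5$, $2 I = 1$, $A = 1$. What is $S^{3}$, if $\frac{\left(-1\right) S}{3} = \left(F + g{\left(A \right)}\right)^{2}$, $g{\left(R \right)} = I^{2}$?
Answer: $- \frac{607591546875}{4096} - \frac{43847578125 \sqrt{3}}{512} \approx -2.9667 \cdot 10^{8}$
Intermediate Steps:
$I = \frac{1}{2}$ ($I = \frac{1}{2} \cdot 1 = \frac{1}{2} \approx 0.5$)
$F = 6 + 5 \sqrt{3}$ ($F = 6 + \sqrt{3} \cdot 5 = 6 + 5 \sqrt{3} \approx 14.66$)
$g{\left(R \right)} = \frac{1}{4}$ ($g{\left(R \right)} = \left(\frac{1}{2}\right)^{2} = \frac{1}{4}$)
$S = - 3 \left(\frac{25}{4} + 5 \sqrt{3}\right)^{2}$ ($S = - 3 \left(\left(6 + 5 \sqrt{3}\right) + \frac{1}{4}\right)^{2} = - 3 \left(\frac{25}{4} + 5 \sqrt{3}\right)^{2} \approx -666.95$)
$S^{3} = \left(- \frac{5475}{16} - \frac{375 \sqrt{3}}{2}\right)^{3}$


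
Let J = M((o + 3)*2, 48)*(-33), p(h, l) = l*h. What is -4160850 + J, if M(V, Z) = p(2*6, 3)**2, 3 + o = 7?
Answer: -4203618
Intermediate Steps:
o = 4 (o = -3 + 7 = 4)
p(h, l) = h*l
M(V, Z) = 1296 (M(V, Z) = ((2*6)*3)**2 = (12*3)**2 = 36**2 = 1296)
J = -42768 (J = 1296*(-33) = -42768)
-4160850 + J = -4160850 - 42768 = -4203618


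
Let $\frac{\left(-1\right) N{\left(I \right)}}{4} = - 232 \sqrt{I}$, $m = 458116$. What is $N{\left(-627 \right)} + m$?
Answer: $458116 + 928 i \sqrt{627} \approx 4.5812 \cdot 10^{5} + 23237.0 i$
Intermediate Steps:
$N{\left(I \right)} = 928 \sqrt{I}$ ($N{\left(I \right)} = - 4 \left(- 232 \sqrt{I}\right) = 928 \sqrt{I}$)
$N{\left(-627 \right)} + m = 928 \sqrt{-627} + 458116 = 928 i \sqrt{627} + 458116 = 458116 + 928 i \sqrt{627}$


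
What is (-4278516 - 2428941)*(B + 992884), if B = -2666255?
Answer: 11224064027547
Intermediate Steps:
(-4278516 - 2428941)*(B + 992884) = (-4278516 - 2428941)*(-2666255 + 992884) = -6707457*(-1673371) = 11224064027547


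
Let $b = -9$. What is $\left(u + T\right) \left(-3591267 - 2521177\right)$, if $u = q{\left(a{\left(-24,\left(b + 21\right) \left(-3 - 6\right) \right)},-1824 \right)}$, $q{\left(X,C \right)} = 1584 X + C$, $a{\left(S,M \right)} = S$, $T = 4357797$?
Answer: $-26393270356908$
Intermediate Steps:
$q{\left(X,C \right)} = C + 1584 X$
$u = -39840$ ($u = -1824 + 1584 \left(-24\right) = -1824 - 38016 = -39840$)
$\left(u + T\right) \left(-3591267 - 2521177\right) = \left(-39840 + 4357797\right) \left(-3591267 - 2521177\right) = 4317957 \left(-6112444\right) = -26393270356908$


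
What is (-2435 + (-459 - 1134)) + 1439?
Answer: -2589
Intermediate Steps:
(-2435 + (-459 - 1134)) + 1439 = (-2435 - 1593) + 1439 = -4028 + 1439 = -2589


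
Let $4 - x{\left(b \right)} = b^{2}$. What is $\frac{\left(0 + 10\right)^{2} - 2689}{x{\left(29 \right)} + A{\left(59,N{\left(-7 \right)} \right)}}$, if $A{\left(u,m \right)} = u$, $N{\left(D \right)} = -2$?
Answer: $\frac{2589}{778} \approx 3.3278$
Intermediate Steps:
$x{\left(b \right)} = 4 - b^{2}$
$\frac{\left(0 + 10\right)^{2} - 2689}{x{\left(29 \right)} + A{\left(59,N{\left(-7 \right)} \right)}} = \frac{\left(0 + 10\right)^{2} - 2689}{\left(4 - 29^{2}\right) + 59} = \frac{10^{2} - 2689}{\left(4 - 841\right) + 59} = \frac{100 - 2689}{\left(4 - 841\right) + 59} = - \frac{2589}{-837 + 59} = - \frac{2589}{-778} = \left(-2589\right) \left(- \frac{1}{778}\right) = \frac{2589}{778}$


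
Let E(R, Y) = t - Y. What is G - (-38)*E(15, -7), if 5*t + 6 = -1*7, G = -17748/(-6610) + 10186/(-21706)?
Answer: 1215360309/7173833 ≈ 169.42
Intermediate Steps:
G = 79477157/35869165 (G = -17748*(-1/6610) + 10186*(-1/21706) = 8874/3305 - 5093/10853 = 79477157/35869165 ≈ 2.2158)
t = -13/5 (t = -6/5 + (-1*7)/5 = -6/5 + (1/5)*(-7) = -6/5 - 7/5 = -13/5 ≈ -2.6000)
E(R, Y) = -13/5 - Y
G - (-38)*E(15, -7) = 79477157/35869165 - (-38)*(-13/5 - 1*(-7)) = 79477157/35869165 - (-38)*(-13/5 + 7) = 79477157/35869165 - (-38)*22/5 = 79477157/35869165 - 1*(-836/5) = 79477157/35869165 + 836/5 = 1215360309/7173833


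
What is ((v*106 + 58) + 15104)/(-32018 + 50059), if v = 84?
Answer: 24066/18041 ≈ 1.3340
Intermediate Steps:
((v*106 + 58) + 15104)/(-32018 + 50059) = ((84*106 + 58) + 15104)/(-32018 + 50059) = ((8904 + 58) + 15104)/18041 = (8962 + 15104)*(1/18041) = 24066*(1/18041) = 24066/18041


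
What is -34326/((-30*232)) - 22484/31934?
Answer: 11186641/2645960 ≈ 4.2278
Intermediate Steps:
-34326/((-30*232)) - 22484/31934 = -34326/(-6960) - 22484*1/31934 = -34326*(-1/6960) - 1606/2281 = 5721/1160 - 1606/2281 = 11186641/2645960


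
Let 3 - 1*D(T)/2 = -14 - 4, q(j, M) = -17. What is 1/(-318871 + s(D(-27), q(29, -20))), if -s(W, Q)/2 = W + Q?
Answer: -1/318921 ≈ -3.1356e-6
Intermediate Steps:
D(T) = 42 (D(T) = 6 - 2*(-14 - 4) = 6 - 2*(-18) = 6 + 36 = 42)
s(W, Q) = -2*Q - 2*W (s(W, Q) = -2*(W + Q) = -2*(Q + W) = -2*Q - 2*W)
1/(-318871 + s(D(-27), q(29, -20))) = 1/(-318871 + (-2*(-17) - 2*42)) = 1/(-318871 + (34 - 84)) = 1/(-318871 - 50) = 1/(-318921) = -1/318921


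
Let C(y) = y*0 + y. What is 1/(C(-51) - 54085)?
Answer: -1/54136 ≈ -1.8472e-5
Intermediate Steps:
C(y) = y (C(y) = 0 + y = y)
1/(C(-51) - 54085) = 1/(-51 - 54085) = 1/(-54136) = -1/54136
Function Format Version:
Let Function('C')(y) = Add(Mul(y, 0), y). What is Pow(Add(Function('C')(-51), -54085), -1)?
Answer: Rational(-1, 54136) ≈ -1.8472e-5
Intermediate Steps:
Function('C')(y) = y (Function('C')(y) = Add(0, y) = y)
Pow(Add(Function('C')(-51), -54085), -1) = Pow(Add(-51, -54085), -1) = Pow(-54136, -1) = Rational(-1, 54136)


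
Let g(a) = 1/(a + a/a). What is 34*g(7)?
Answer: 17/4 ≈ 4.2500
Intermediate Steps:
g(a) = 1/(1 + a) (g(a) = 1/(a + 1) = 1/(1 + a))
34*g(7) = 34/(1 + 7) = 34/8 = 34*(⅛) = 17/4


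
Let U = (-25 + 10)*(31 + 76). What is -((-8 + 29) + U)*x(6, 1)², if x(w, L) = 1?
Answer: 1584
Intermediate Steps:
U = -1605 (U = -15*107 = -1605)
-((-8 + 29) + U)*x(6, 1)² = -((-8 + 29) - 1605)*1² = -(21 - 1605) = -(-1584) = -1*(-1584) = 1584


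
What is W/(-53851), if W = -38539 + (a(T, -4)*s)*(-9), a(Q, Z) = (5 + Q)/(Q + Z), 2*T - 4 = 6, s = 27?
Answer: 40969/53851 ≈ 0.76078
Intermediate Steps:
T = 5 (T = 2 + (½)*6 = 2 + 3 = 5)
a(Q, Z) = (5 + Q)/(Q + Z)
W = -40969 (W = -38539 + (((5 + 5)/(5 - 4))*27)*(-9) = -38539 + ((10/1)*27)*(-9) = -38539 + ((1*10)*27)*(-9) = -38539 + (10*27)*(-9) = -38539 + 270*(-9) = -38539 - 2430 = -40969)
W/(-53851) = -40969/(-53851) = -40969*(-1/53851) = 40969/53851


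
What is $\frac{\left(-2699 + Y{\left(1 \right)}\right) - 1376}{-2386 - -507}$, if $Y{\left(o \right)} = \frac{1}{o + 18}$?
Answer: $\frac{77424}{35701} \approx 2.1687$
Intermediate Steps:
$Y{\left(o \right)} = \frac{1}{18 + o}$
$\frac{\left(-2699 + Y{\left(1 \right)}\right) - 1376}{-2386 - -507} = \frac{\left(-2699 + \frac{1}{18 + 1}\right) - 1376}{-2386 - -507} = \frac{\left(-2699 + \frac{1}{19}\right) - 1376}{-2386 + 507} = \frac{\left(-2699 + \frac{1}{19}\right) - 1376}{-1879} = \left(- \frac{51280}{19} - 1376\right) \left(- \frac{1}{1879}\right) = \left(- \frac{77424}{19}\right) \left(- \frac{1}{1879}\right) = \frac{77424}{35701}$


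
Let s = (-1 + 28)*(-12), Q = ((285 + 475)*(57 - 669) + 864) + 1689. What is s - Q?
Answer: 462243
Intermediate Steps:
Q = -462567 (Q = (760*(-612) + 864) + 1689 = (-465120 + 864) + 1689 = -464256 + 1689 = -462567)
s = -324 (s = 27*(-12) = -324)
s - Q = -324 - 1*(-462567) = -324 + 462567 = 462243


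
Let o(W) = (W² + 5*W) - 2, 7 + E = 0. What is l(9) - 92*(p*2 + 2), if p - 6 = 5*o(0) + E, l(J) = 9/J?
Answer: 1841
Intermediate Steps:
E = -7 (E = -7 + 0 = -7)
o(W) = -2 + W² + 5*W
p = -11 (p = 6 + (5*(-2 + 0² + 5*0) - 7) = 6 + (5*(-2 + 0 + 0) - 7) = 6 + (5*(-2) - 7) = 6 + (-10 - 7) = 6 - 17 = -11)
l(9) - 92*(p*2 + 2) = 9/9 - 92*(-11*2 + 2) = 9*(⅑) - 92*(-22 + 2) = 1 - 92*(-20) = 1 + 1840 = 1841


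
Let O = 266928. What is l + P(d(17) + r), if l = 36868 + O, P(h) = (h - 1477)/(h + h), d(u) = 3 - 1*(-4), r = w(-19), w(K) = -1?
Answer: 3644081/12 ≈ 3.0367e+5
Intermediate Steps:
r = -1
d(u) = 7 (d(u) = 3 + 4 = 7)
P(h) = (-1477 + h)/(2*h) (P(h) = (-1477 + h)/((2*h)) = (-1477 + h)*(1/(2*h)) = (-1477 + h)/(2*h))
l = 303796 (l = 36868 + 266928 = 303796)
l + P(d(17) + r) = 303796 + (-1477 + (7 - 1))/(2*(7 - 1)) = 303796 + (1/2)*(-1477 + 6)/6 = 303796 + (1/2)*(1/6)*(-1471) = 303796 - 1471/12 = 3644081/12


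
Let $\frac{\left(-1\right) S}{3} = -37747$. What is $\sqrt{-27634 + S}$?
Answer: $\sqrt{85607} \approx 292.59$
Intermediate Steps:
$S = 113241$ ($S = \left(-3\right) \left(-37747\right) = 113241$)
$\sqrt{-27634 + S} = \sqrt{-27634 + 113241} = \sqrt{85607}$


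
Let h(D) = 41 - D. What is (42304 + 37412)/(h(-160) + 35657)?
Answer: 39858/17929 ≈ 2.2231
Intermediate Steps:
(42304 + 37412)/(h(-160) + 35657) = (42304 + 37412)/((41 - 1*(-160)) + 35657) = 79716/((41 + 160) + 35657) = 79716/(201 + 35657) = 79716/35858 = 79716*(1/35858) = 39858/17929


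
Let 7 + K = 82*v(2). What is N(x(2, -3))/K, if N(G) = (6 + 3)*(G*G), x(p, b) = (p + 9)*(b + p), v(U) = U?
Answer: 1089/157 ≈ 6.9363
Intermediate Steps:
x(p, b) = (9 + p)*(b + p)
N(G) = 9*G**2
K = 157 (K = -7 + 82*2 = -7 + 164 = 157)
N(x(2, -3))/K = (9*(2**2 + 9*(-3) + 9*2 - 3*2)**2)/157 = (9*(4 - 27 + 18 - 6)**2)*(1/157) = (9*(-11)**2)*(1/157) = (9*121)*(1/157) = 1089*(1/157) = 1089/157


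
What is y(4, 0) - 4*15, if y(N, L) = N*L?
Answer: -60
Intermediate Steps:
y(N, L) = L*N
y(4, 0) - 4*15 = 0*4 - 4*15 = 0 - 60 = -60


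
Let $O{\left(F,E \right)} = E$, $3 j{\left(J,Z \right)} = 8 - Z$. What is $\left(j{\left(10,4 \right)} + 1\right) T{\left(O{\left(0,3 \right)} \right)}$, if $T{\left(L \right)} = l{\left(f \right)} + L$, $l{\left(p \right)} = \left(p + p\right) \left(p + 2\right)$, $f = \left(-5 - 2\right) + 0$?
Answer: $\frac{511}{3} \approx 170.33$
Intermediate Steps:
$j{\left(J,Z \right)} = \frac{8}{3} - \frac{Z}{3}$ ($j{\left(J,Z \right)} = \frac{8 - Z}{3} = \frac{8}{3} - \frac{Z}{3}$)
$f = -7$ ($f = -7 + 0 = -7$)
$l{\left(p \right)} = 2 p \left(2 + p\right)$
$T{\left(L \right)} = 70 + L$ ($T{\left(L \right)} = 2 \left(-7\right) \left(2 - 7\right) + L = 2 \left(-7\right) \left(-5\right) + L = 70 + L$)
$\left(j{\left(10,4 \right)} + 1\right) T{\left(O{\left(0,3 \right)} \right)} = \left(\left(\frac{8}{3} - \frac{4}{3}\right) + 1\right) \left(70 + 3\right) = \left(\left(\frac{8}{3} - \frac{4}{3}\right) + 1\right) 73 = \left(\frac{4}{3} + 1\right) 73 = \frac{7}{3} \cdot 73 = \frac{511}{3}$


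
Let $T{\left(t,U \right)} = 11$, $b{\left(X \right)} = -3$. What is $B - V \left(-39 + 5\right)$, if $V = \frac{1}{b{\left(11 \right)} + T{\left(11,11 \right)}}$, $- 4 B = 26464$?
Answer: $- \frac{26447}{4} \approx -6611.8$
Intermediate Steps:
$B = -6616$ ($B = \left(- \frac{1}{4}\right) 26464 = -6616$)
$V = \frac{1}{8}$ ($V = \frac{1}{-3 + 11} = \frac{1}{8} \approx 0.125$)
$B - V \left(-39 + 5\right) = -6616 - \frac{-39 + 5}{8} = -6616 - \frac{1}{8} \left(-34\right) = -6616 - - \frac{17}{4} = -6616 + \frac{17}{4} = - \frac{26447}{4}$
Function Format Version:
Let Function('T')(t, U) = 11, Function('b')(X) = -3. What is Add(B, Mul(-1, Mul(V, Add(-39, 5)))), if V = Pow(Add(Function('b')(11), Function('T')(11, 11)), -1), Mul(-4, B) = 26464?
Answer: Rational(-26447, 4) ≈ -6611.8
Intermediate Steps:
B = -6616 (B = Mul(Rational(-1, 4), 26464) = -6616)
V = Rational(1, 8) (V = Pow(Add(-3, 11), -1) = Pow(8, -1) = Rational(1, 8) ≈ 0.12500)
Add(B, Mul(-1, Mul(V, Add(-39, 5)))) = Add(-6616, Mul(-1, Mul(Rational(1, 8), Add(-39, 5)))) = Add(-6616, Mul(-1, Mul(Rational(1, 8), -34))) = Add(-6616, Mul(-1, Rational(-17, 4))) = Add(-6616, Rational(17, 4)) = Rational(-26447, 4)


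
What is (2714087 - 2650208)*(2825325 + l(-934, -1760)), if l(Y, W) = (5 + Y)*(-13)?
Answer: 181250402358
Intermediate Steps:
l(Y, W) = -65 - 13*Y
(2714087 - 2650208)*(2825325 + l(-934, -1760)) = (2714087 - 2650208)*(2825325 + (-65 - 13*(-934))) = 63879*(2825325 + (-65 + 12142)) = 63879*(2825325 + 12077) = 63879*2837402 = 181250402358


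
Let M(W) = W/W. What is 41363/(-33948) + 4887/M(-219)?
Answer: 165862513/33948 ≈ 4885.8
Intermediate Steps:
M(W) = 1
41363/(-33948) + 4887/M(-219) = 41363/(-33948) + 4887/1 = 41363*(-1/33948) + 4887*1 = -41363/33948 + 4887 = 165862513/33948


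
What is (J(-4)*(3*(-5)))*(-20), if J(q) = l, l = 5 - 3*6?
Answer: -3900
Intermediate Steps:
l = -13 (l = 5 - 18 = -13)
J(q) = -13
(J(-4)*(3*(-5)))*(-20) = -39*(-5)*(-20) = -13*(-15)*(-20) = 195*(-20) = -3900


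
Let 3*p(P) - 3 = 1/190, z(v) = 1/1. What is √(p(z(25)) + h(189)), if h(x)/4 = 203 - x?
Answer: √18519870/570 ≈ 7.5499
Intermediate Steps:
z(v) = 1 (z(v) = 1*1 = 1)
p(P) = 571/570 (p(P) = 1 + (⅓)/190 = 1 + (⅓)*(1/190) = 1 + 1/570 = 571/570)
h(x) = 812 - 4*x (h(x) = 4*(203 - x) = 812 - 4*x)
√(p(z(25)) + h(189)) = √(571/570 + (812 - 4*189)) = √(571/570 + (812 - 756)) = √(571/570 + 56) = √(32491/570) = √18519870/570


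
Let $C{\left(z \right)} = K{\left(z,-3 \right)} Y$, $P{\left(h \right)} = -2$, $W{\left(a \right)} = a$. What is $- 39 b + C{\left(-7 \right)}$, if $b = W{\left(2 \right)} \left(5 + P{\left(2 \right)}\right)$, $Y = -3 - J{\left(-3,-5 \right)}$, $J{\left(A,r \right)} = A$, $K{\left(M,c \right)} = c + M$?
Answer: $-234$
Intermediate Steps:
$K{\left(M,c \right)} = M + c$
$Y = 0$ ($Y = -3 - -3 = -3 + 3 = 0$)
$C{\left(z \right)} = 0$ ($C{\left(z \right)} = \left(z - 3\right) 0 = \left(-3 + z\right) 0 = 0$)
$b = 6$ ($b = 2 \left(5 - 2\right) = 2 \cdot 3 = 6$)
$- 39 b + C{\left(-7 \right)} = \left(-39\right) 6 + 0 = -234 + 0 = -234$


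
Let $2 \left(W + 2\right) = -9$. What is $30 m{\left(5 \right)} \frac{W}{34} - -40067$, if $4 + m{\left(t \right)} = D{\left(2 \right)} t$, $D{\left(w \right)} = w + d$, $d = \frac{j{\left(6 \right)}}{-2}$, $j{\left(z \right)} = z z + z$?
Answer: $\frac{1381583}{34} \approx 40635.0$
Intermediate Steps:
$W = - \frac{13}{2}$ ($W = -2 + \frac{1}{2} \left(-9\right) = -2 - \frac{9}{2} = - \frac{13}{2} \approx -6.5$)
$j{\left(z \right)} = z + z^{2}$ ($j{\left(z \right)} = z^{2} + z = z + z^{2}$)
$d = -21$ ($d = \frac{6 \left(1 + 6\right)}{-2} = 6 \cdot 7 \left(- \frac{1}{2}\right) = 42 \left(- \frac{1}{2}\right) = -21$)
$D{\left(w \right)} = -21 + w$ ($D{\left(w \right)} = w - 21 = -21 + w$)
$m{\left(t \right)} = -4 - 19 t$ ($m{\left(t \right)} = -4 + \left(-21 + 2\right) t = -4 - 19 t$)
$30 m{\left(5 \right)} \frac{W}{34} - -40067 = 30 \left(-4 - 95\right) \left(- \frac{13}{2 \cdot 34}\right) - -40067 = 30 \left(-4 - 95\right) \left(\left(- \frac{13}{2}\right) \frac{1}{34}\right) + 40067 = 30 \left(-99\right) \left(- \frac{13}{68}\right) + 40067 = \left(-2970\right) \left(- \frac{13}{68}\right) + 40067 = \frac{19305}{34} + 40067 = \frac{1381583}{34}$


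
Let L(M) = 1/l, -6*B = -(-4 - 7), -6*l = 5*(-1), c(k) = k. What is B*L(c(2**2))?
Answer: -11/5 ≈ -2.2000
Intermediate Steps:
l = 5/6 (l = -5*(-1)/6 = -1/6*(-5) = 5/6 ≈ 0.83333)
B = -11/6 (B = -(-1)*(-4 - 7)/6 = -(-1)*(-11)/6 = -1/6*11 = -11/6 ≈ -1.8333)
L(M) = 6/5 (L(M) = 1/(5/6) = 6/5)
B*L(c(2**2)) = -11/6*6/5 = -11/5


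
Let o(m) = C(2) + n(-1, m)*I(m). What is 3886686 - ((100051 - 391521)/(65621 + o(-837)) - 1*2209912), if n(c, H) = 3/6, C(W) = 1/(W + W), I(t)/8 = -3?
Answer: 1599974055206/262437 ≈ 6.0966e+6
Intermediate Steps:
I(t) = -24 (I(t) = 8*(-3) = -24)
C(W) = 1/(2*W)
n(c, H) = ½ (n(c, H) = 3*(⅙) = ½)
o(m) = -47/4 (o(m) = (½)/2 + (½)*(-24) = (½)*(½) - 12 = ¼ - 12 = -47/4)
3886686 - ((100051 - 391521)/(65621 + o(-837)) - 1*2209912) = 3886686 - ((100051 - 391521)/(65621 - 47/4) - 1*2209912) = 3886686 - (-291470/262437/4 - 2209912) = 3886686 - (-291470*4/262437 - 2209912) = 3886686 - (-1165880/262437 - 2209912) = 3886686 - 1*(-579963841424/262437) = 3886686 + 579963841424/262437 = 1599974055206/262437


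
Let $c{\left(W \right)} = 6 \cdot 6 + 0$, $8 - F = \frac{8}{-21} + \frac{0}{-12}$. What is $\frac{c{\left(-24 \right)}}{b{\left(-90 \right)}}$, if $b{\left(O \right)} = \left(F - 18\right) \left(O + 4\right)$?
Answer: $\frac{189}{4343} \approx 0.043518$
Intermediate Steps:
$F = \frac{176}{21}$ ($F = 8 - \left(\frac{8}{-21} + \frac{0}{-12}\right) = 8 - \left(8 \left(- \frac{1}{21}\right) + 0 \left(- \frac{1}{12}\right)\right) = 8 - \left(- \frac{8}{21} + 0\right) = 8 - - \frac{8}{21} = 8 + \frac{8}{21} = \frac{176}{21} \approx 8.381$)
$c{\left(W \right)} = 36$ ($c{\left(W \right)} = 36 + 0 = 36$)
$b{\left(O \right)} = - \frac{808}{21} - \frac{202 O}{21}$ ($b{\left(O \right)} = \left(\frac{176}{21} - 18\right) \left(O + 4\right) = - \frac{202 \left(4 + O\right)}{21} = - \frac{808}{21} - \frac{202 O}{21}$)
$\frac{c{\left(-24 \right)}}{b{\left(-90 \right)}} = \frac{36}{- \frac{808}{21} - - \frac{6060}{7}} = \frac{36}{- \frac{808}{21} + \frac{6060}{7}} = \frac{36}{\frac{17372}{21}} = 36 \cdot \frac{21}{17372} = \frac{189}{4343}$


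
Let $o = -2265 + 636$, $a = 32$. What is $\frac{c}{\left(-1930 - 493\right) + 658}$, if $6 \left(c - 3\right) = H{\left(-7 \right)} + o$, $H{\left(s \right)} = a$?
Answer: $\frac{1579}{10590} \approx 0.1491$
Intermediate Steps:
$H{\left(s \right)} = 32$
$o = -1629$
$c = - \frac{1579}{6}$ ($c = 3 + \frac{32 - 1629}{6} = 3 + \frac{1}{6} \left(-1597\right) = 3 - \frac{1597}{6} = - \frac{1579}{6} \approx -263.17$)
$\frac{c}{\left(-1930 - 493\right) + 658} = - \frac{1579}{6 \left(\left(-1930 - 493\right) + 658\right)} = - \frac{1579}{6 \left(-2423 + 658\right)} = - \frac{1579}{6 \left(-1765\right)} = \left(- \frac{1579}{6}\right) \left(- \frac{1}{1765}\right) = \frac{1579}{10590}$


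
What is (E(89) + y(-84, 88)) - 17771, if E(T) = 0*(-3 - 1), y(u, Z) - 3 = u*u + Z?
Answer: -10624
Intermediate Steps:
y(u, Z) = 3 + Z + u² (y(u, Z) = 3 + (u*u + Z) = 3 + (u² + Z) = 3 + (Z + u²) = 3 + Z + u²)
E(T) = 0 (E(T) = 0*(-4) = 0)
(E(89) + y(-84, 88)) - 17771 = (0 + (3 + 88 + (-84)²)) - 17771 = (0 + (3 + 88 + 7056)) - 17771 = (0 + 7147) - 17771 = 7147 - 17771 = -10624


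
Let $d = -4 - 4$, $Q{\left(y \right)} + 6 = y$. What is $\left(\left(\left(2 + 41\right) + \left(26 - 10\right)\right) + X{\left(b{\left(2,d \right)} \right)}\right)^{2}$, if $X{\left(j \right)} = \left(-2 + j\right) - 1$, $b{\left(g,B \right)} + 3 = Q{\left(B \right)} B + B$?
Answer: $24649$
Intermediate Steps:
$Q{\left(y \right)} = -6 + y$
$d = -8$
$b{\left(g,B \right)} = -3 + B + B \left(-6 + B\right)$ ($b{\left(g,B \right)} = -3 + \left(\left(-6 + B\right) B + B\right) = -3 + \left(B \left(-6 + B\right) + B\right) = -3 + \left(B + B \left(-6 + B\right)\right) = -3 + B + B \left(-6 + B\right)$)
$X{\left(j \right)} = -3 + j$
$\left(\left(\left(2 + 41\right) + \left(26 - 10\right)\right) + X{\left(b{\left(2,d \right)} \right)}\right)^{2} = \left(\left(\left(2 + 41\right) + \left(26 - 10\right)\right) - \left(14 + 8 \left(-6 - 8\right)\right)\right)^{2} = \left(\left(43 + \left(26 - 10\right)\right) - -98\right)^{2} = \left(\left(43 + 16\right) - -98\right)^{2} = \left(59 + \left(-3 + 101\right)\right)^{2} = \left(59 + 98\right)^{2} = 157^{2} = 24649$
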